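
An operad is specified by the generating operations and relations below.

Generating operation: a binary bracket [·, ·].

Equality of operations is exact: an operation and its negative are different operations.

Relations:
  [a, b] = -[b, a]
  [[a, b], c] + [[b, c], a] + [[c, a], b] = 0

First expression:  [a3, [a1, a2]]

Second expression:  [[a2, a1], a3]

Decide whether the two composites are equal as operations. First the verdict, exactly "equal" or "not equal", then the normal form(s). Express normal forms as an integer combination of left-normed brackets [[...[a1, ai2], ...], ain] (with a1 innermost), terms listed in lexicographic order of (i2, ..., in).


equal; both compose to -[[a1, a2], a3]

Normal form of the first expression: -[[a1, a2], a3]
Normal form of the second expression: -[[a1, a2], a3]
The forms coincide; equal.


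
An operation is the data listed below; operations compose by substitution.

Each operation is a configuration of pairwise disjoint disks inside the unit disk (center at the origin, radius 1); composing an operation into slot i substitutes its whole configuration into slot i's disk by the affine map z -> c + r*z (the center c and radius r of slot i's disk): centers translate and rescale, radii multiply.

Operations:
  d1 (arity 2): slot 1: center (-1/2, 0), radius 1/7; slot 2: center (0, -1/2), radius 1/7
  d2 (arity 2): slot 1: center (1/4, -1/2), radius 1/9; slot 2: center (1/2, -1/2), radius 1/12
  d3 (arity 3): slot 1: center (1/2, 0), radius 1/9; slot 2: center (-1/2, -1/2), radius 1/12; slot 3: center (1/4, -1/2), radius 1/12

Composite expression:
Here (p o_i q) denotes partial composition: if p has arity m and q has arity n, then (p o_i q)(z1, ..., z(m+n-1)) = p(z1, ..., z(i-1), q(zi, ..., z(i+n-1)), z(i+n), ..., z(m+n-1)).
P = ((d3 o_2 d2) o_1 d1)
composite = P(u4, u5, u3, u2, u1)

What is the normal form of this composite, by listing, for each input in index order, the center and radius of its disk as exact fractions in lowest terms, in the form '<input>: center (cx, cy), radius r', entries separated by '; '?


u1: center (1/4, -1/2), radius 1/12; u2: center (-11/24, -13/24), radius 1/144; u3: center (-23/48, -13/24), radius 1/108; u4: center (4/9, 0), radius 1/63; u5: center (1/2, -1/18), radius 1/63

Below d3, radii multiply path by path; the u-disk centers shift.
input u4: applying the 2 nested substitutions gives center (4/9, 0), radius 1/63
input u5: applying the 2 nested substitutions gives center (1/2, -1/18), radius 1/63
input u3: applying the 2 nested substitutions gives center (-23/48, -13/24), radius 1/108
input u2: applying the 2 nested substitutions gives center (-11/24, -13/24), radius 1/144
input u1: applying the 1 nested substitution gives center (1/4, -1/2), radius 1/12


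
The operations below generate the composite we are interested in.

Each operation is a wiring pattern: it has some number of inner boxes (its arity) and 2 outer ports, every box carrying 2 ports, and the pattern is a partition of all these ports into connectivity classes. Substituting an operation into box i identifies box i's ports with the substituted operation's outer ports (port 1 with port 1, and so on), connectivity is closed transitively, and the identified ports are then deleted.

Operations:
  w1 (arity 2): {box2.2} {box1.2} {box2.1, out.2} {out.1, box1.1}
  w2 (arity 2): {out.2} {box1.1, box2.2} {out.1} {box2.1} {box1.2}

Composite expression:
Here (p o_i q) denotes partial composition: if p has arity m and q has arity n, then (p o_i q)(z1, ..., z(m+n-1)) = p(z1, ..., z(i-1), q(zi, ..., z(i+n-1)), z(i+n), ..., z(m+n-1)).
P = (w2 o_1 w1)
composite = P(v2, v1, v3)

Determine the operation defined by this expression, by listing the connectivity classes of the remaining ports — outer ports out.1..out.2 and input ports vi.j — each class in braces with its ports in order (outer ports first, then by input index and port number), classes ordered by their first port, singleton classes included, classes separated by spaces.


Two ports join when wires chain via w2-identified ports.
the subtree at w1 composes to {out.1, v2.1} {out.2, v1.1} {v1.2} {v2.2} on (v2, v1); out.j = own outer ports
the subtree at w2 composes to {out.1} {out.2} {v1.1} {v1.2} {v2.1, v3.2} {v2.2} {v3.1} on (v2, v1, v3); out.j = own outer ports

{out.1} {out.2} {v1.1} {v1.2} {v2.1, v3.2} {v2.2} {v3.1}


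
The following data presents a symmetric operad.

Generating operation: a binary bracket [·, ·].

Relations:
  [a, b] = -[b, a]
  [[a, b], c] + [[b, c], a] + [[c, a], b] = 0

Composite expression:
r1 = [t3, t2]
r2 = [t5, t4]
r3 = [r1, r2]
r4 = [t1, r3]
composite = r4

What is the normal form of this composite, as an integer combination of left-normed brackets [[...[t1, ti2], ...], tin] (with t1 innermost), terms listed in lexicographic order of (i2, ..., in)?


Expand each bracket as ab - ba; the t1-initial words give the coefficients.
Composite bracket: [t1, [[t3, t2], [t5, t4]]]
Expanding via [a, b] = ab - ba: 16 signed words (2^4 = 16).
Collect the words opening with t1:
  sign of t1t2t3t4t5 is +1, so it contributes +[[[[t1, t2], t3], t4], t5]
  sign of t1t2t3t5t4 is -1, so it contributes -[[[[t1, t2], t3], t5], t4]
  sign of t1t3t2t4t5 is -1, so it contributes -[[[[t1, t3], t2], t4], t5]
  sign of t1t3t2t5t4 is +1, so it contributes +[[[[t1, t3], t2], t5], t4]
  sign of t1t4t5t2t3 is -1, so it contributes -[[[[t1, t4], t5], t2], t3]
  sign of t1t4t5t3t2 is +1, so it contributes +[[[[t1, t4], t5], t3], t2]
  sign of t1t5t4t2t3 is +1, so it contributes +[[[[t1, t5], t4], t2], t3]
  sign of t1t5t4t3t2 is -1, so it contributes -[[[[t1, t5], t4], t3], t2]

[[[[t1, t2], t3], t4], t5] - [[[[t1, t2], t3], t5], t4] - [[[[t1, t3], t2], t4], t5] + [[[[t1, t3], t2], t5], t4] - [[[[t1, t4], t5], t2], t3] + [[[[t1, t4], t5], t3], t2] + [[[[t1, t5], t4], t2], t3] - [[[[t1, t5], t4], t3], t2]


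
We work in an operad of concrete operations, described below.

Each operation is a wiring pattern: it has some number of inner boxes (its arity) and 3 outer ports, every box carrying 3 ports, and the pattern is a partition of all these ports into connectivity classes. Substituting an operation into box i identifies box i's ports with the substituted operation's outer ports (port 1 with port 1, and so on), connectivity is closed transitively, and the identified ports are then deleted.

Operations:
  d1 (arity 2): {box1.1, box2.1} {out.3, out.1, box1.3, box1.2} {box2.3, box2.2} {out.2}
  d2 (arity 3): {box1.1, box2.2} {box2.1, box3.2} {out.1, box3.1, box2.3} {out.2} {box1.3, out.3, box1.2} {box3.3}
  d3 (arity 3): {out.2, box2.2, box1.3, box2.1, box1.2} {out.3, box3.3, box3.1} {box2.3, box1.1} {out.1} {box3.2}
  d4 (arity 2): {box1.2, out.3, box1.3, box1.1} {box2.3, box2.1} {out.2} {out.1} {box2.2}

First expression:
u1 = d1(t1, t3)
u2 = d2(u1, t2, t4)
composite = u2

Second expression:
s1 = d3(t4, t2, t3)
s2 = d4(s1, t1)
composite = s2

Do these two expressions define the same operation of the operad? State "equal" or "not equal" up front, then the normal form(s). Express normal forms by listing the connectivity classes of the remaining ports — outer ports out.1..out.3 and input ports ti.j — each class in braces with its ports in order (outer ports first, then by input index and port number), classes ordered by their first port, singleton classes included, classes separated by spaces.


not equal — first {out.1, t2.3, t4.1} {out.2} {out.3, t1.2, t1.3, t2.2} {t1.1, t3.1} {t2.1, t4.2} {t3.2, t3.3} {t4.3}, second {out.1} {out.2} {out.3, t2.1, t2.2, t3.1, t3.3, t4.2, t4.3} {t1.1, t1.3} {t1.2} {t2.3, t4.1} {t3.2}

In normal form, the first expression is {out.1, t2.3, t4.1} {out.2} {out.3, t1.2, t1.3, t2.2} {t1.1, t3.1} {t2.1, t4.2} {t3.2, t3.3} {t4.3}
In normal form, the second expression is {out.1} {out.2} {out.3, t2.1, t2.2, t3.1, t3.3, t4.2, t4.3} {t1.1, t1.3} {t1.2} {t2.3, t4.1} {t3.2}
They disagree, so not equal.


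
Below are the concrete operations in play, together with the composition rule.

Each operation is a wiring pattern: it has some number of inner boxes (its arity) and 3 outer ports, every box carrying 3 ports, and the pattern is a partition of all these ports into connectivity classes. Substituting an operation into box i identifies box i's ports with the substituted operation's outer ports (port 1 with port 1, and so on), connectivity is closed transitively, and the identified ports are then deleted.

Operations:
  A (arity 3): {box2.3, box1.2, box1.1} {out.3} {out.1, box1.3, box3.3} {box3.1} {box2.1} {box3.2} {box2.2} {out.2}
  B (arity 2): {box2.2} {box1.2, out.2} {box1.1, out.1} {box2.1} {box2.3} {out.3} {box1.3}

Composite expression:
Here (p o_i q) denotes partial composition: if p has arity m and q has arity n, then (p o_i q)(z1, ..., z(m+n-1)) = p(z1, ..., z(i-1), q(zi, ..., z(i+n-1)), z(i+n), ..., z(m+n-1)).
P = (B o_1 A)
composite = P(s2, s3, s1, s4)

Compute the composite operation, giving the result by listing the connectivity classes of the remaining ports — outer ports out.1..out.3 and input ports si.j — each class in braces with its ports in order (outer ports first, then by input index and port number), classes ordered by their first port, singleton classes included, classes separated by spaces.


{out.1, s1.3, s2.3} {out.2} {out.3} {s1.1} {s1.2} {s2.1, s2.2, s3.3} {s3.1} {s3.2} {s4.1} {s4.2} {s4.3}

Reachability decides: close wires over B-identified ports.
A over (s2, s3, s1) gives {out.1, s1.3, s2.3} {out.2} {out.3} {s1.1} {s1.2} {s2.1, s2.2, s3.3} {s3.1} {s3.2}, out.j being that stage's outer ports
B over (s2, s3, s1, s4) gives {out.1, s1.3, s2.3} {out.2} {out.3} {s1.1} {s1.2} {s2.1, s2.2, s3.3} {s3.1} {s3.2} {s4.1} {s4.2} {s4.3}, out.j being that stage's outer ports


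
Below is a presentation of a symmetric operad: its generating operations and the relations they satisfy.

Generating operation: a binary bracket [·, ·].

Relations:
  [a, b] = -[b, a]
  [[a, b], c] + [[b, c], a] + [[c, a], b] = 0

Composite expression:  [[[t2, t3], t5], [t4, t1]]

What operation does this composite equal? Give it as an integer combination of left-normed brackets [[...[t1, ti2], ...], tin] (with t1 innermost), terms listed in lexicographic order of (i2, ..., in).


[[[[t1, t4], t2], t3], t5] - [[[[t1, t4], t3], t2], t5] - [[[[t1, t4], t5], t2], t3] + [[[[t1, t4], t5], t3], t2]

Expand each bracket as ab - ba; the t1-initial words give the coefficients.
Composite bracket: [[[t2, t3], t5], [t4, t1]]
Each bracket splits as ab - ba, giving 16 signed words (2^4 = 16).
The t1-initial words carry the normal form:
  from t1t4t2t3t5, sign +1: term +[[[[t1, t4], t2], t3], t5]
  from t1t4t3t2t5, sign -1: term -[[[[t1, t4], t3], t2], t5]
  from t1t4t5t2t3, sign -1: term -[[[[t1, t4], t5], t2], t3]
  from t1t4t5t3t2, sign +1: term +[[[[t1, t4], t5], t3], t2]


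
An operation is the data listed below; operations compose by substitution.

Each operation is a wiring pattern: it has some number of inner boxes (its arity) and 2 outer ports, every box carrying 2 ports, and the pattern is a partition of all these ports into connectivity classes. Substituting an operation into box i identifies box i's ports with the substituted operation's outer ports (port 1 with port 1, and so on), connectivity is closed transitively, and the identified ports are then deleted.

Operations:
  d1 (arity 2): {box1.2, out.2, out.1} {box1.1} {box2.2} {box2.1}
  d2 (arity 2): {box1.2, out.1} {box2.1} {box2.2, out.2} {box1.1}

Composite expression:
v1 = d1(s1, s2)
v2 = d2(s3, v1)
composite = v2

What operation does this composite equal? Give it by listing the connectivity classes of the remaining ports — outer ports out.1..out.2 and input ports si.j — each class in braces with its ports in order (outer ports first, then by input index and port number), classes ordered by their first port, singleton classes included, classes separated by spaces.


Substituting into d2 glues patterns; closure does the rest.
composing d1 on (s1, s2), with out.j its own outer ports: {out.1, out.2, s1.2} {s1.1} {s2.1} {s2.2}
composing d2 on (s3, s1, s2), with out.j its own outer ports: {out.1, s3.2} {out.2, s1.2} {s1.1} {s2.1} {s2.2} {s3.1}

{out.1, s3.2} {out.2, s1.2} {s1.1} {s2.1} {s2.2} {s3.1}


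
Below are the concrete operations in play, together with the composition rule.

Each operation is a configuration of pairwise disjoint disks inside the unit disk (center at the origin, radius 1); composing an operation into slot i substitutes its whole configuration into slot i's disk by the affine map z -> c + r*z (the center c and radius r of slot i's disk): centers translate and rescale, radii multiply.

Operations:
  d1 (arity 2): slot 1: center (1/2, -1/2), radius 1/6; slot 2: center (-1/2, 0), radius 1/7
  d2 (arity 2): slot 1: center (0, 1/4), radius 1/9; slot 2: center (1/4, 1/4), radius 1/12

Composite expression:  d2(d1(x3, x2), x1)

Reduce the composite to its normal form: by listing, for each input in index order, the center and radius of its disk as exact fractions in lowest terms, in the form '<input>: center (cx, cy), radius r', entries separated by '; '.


x1: center (1/4, 1/4), radius 1/12; x2: center (-1/18, 1/4), radius 1/63; x3: center (1/18, 7/36), radius 1/54

Below d2, radii multiply path by path; the x-disk centers shift.
for x3, the 2-step affine chain lands on center (1/18, 7/36), radius 1/54
for x2, the 2-step affine chain lands on center (-1/18, 1/4), radius 1/63
for x1, the 1-step affine chain lands on center (1/4, 1/4), radius 1/12


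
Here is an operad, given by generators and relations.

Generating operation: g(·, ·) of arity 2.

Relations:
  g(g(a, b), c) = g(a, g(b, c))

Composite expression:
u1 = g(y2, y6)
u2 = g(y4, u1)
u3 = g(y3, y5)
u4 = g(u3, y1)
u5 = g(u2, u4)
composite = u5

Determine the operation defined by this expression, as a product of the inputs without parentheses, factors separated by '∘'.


y4 ∘ y2 ∘ y6 ∘ y3 ∘ y5 ∘ y1

Every regrouping of g is equal, so read the y-inputs in written order.
g(y2, y6) collapses to y2 ∘ y6
g(y4, g(y2, y6)) collapses to y4 ∘ y2 ∘ y6
g(y3, y5) collapses to y3 ∘ y5
g(g(y3, y5), y1) collapses to y3 ∘ y5 ∘ y1
g(g(y4, g(y2, y6)), g(g(y3, y5), y1)) collapses to y4 ∘ y2 ∘ y6 ∘ y3 ∘ y5 ∘ y1


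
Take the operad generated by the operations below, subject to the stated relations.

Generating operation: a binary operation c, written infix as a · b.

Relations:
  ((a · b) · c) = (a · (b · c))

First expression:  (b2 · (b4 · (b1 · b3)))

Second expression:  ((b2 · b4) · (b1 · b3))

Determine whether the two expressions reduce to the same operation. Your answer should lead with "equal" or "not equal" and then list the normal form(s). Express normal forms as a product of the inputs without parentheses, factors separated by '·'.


equal; both compose to b2 · b4 · b1 · b3

Reducing the first expression gives b2 · b4 · b1 · b3
Reducing the second expression gives b2 · b4 · b1 · b3
Same normal form: equal.


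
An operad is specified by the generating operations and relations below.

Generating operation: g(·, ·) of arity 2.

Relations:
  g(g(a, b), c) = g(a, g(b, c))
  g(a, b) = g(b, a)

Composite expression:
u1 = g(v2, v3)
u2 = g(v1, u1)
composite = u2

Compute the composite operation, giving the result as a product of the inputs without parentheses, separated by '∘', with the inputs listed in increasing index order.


Key point: g commutes, so take the v-inputs in any fixed order.
g(v2, v3) spells out as v2 ∘ v3
g(v1, g(v2, v3)) spells out as v1 ∘ v2 ∘ v3
sorting the factors by input index: v1 ∘ v2 ∘ v3

v1 ∘ v2 ∘ v3


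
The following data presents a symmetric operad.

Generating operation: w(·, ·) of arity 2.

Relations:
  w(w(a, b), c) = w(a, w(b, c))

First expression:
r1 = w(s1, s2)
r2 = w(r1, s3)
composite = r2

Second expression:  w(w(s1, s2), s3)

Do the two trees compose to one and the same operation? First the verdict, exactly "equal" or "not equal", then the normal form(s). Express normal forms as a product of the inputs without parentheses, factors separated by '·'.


equal; both compose to s1 · s2 · s3


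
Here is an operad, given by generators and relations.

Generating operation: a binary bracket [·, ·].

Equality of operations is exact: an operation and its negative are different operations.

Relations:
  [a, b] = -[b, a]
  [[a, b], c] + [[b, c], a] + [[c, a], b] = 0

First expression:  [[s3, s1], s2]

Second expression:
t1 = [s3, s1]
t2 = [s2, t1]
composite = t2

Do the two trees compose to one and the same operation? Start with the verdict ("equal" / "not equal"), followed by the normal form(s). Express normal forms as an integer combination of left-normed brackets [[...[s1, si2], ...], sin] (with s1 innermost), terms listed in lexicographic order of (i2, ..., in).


Normal form of the first expression: -[[s1, s3], s2]
Normal form of the second expression: [[s1, s3], s2]
The normal forms differ: not equal.

not equal — first -[[s1, s3], s2], second [[s1, s3], s2]


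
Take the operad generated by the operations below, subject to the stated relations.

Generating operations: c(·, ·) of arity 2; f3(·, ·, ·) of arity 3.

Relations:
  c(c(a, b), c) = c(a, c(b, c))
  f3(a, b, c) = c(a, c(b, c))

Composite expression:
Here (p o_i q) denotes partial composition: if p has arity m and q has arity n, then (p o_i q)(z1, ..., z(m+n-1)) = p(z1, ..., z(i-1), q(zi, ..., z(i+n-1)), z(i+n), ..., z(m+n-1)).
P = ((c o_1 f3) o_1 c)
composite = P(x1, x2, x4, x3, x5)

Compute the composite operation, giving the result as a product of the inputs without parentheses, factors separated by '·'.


x1 · x2 · x4 · x3 · x5

Associativity of c dissolves the nesting; only the x-input order survives.
c(x1, x2) unparenthesizes to x1 · x2
f3(c(x1, x2), x4, x3) unparenthesizes to x1 · x2 · x4 · x3
c(f3(c(x1, x2), x4, x3), x5) unparenthesizes to x1 · x2 · x4 · x3 · x5


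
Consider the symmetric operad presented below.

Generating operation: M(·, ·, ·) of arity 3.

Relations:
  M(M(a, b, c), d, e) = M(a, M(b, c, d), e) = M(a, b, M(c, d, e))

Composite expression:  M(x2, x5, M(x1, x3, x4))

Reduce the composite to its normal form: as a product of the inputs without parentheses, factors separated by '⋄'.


x2 ⋄ x5 ⋄ x1 ⋄ x3 ⋄ x4

The M-tree's shape is irrelevant; the x-reading-order decides.
M(x1, x3, x4) spells out as x1 ⋄ x3 ⋄ x4
M(x2, x5, M(x1, x3, x4)) spells out as x2 ⋄ x5 ⋄ x1 ⋄ x3 ⋄ x4


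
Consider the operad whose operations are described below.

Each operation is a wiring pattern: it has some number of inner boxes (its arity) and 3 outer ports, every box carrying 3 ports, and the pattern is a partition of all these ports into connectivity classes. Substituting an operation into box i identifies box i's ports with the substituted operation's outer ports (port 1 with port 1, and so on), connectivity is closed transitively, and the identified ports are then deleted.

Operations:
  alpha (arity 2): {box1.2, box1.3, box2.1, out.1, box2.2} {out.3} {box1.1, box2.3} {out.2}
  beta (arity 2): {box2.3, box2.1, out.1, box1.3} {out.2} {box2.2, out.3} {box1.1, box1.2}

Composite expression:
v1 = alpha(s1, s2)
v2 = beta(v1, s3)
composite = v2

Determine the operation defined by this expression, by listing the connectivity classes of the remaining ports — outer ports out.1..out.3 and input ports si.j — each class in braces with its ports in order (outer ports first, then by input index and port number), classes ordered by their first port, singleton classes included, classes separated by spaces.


{out.1, s3.1, s3.3} {out.2} {out.3, s3.2} {s1.1, s2.3} {s1.2, s1.3, s2.1, s2.2}

Substituting into beta glues patterns; closure does the rest.
the subtree at alpha composes to {out.1, s1.2, s1.3, s2.1, s2.2} {out.2} {out.3} {s1.1, s2.3} on (s1, s2); out.j = own outer ports
the subtree at beta composes to {out.1, s3.1, s3.3} {out.2} {out.3, s3.2} {s1.1, s2.3} {s1.2, s1.3, s2.1, s2.2} on (s1, s2, s3); out.j = own outer ports


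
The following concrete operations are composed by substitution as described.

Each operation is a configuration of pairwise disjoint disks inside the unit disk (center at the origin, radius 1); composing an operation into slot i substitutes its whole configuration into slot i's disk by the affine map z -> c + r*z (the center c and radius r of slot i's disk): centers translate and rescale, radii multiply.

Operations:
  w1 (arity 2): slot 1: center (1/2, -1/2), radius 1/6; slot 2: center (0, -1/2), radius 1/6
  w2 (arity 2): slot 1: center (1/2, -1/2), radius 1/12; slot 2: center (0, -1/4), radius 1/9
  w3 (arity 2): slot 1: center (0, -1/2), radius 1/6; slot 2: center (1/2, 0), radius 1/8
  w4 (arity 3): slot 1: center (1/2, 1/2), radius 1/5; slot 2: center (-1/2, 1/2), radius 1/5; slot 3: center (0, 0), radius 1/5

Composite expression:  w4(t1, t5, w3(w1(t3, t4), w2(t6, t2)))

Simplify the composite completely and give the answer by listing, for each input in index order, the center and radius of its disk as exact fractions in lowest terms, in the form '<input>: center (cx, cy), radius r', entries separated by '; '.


t1: center (1/2, 1/2), radius 1/5; t2: center (1/10, -1/160), radius 1/360; t3: center (1/60, -7/60), radius 1/180; t4: center (0, -7/60), radius 1/180; t5: center (-1/2, 1/2), radius 1/5; t6: center (9/80, -1/80), radius 1/480


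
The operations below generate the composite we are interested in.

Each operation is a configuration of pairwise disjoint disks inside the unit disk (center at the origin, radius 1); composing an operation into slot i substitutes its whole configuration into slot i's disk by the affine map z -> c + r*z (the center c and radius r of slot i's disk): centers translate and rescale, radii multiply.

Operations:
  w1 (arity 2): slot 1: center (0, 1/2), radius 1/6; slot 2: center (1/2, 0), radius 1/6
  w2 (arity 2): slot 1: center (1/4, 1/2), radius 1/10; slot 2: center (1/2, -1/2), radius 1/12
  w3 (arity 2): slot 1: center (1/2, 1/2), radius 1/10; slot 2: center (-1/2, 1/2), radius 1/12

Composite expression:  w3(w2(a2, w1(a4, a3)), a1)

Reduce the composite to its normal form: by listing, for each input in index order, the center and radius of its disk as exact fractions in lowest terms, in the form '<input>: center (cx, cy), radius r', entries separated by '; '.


Follow each a-input down from w3: c' goes to c + r*c', radius to r*r'.
input a2: applying the 2 nested substitutions gives center (21/40, 11/20), radius 1/100
input a4: applying the 3 nested substitutions gives center (11/20, 109/240), radius 1/720
input a3: applying the 3 nested substitutions gives center (133/240, 9/20), radius 1/720
input a1: applying the 1 nested substitution gives center (-1/2, 1/2), radius 1/12

a1: center (-1/2, 1/2), radius 1/12; a2: center (21/40, 11/20), radius 1/100; a3: center (133/240, 9/20), radius 1/720; a4: center (11/20, 109/240), radius 1/720


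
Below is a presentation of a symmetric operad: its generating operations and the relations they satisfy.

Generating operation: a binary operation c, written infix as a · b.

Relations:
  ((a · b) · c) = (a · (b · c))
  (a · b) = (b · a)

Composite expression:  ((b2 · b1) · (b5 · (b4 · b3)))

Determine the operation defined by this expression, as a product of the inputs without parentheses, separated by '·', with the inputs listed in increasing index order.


b1 · b2 · b3 · b4 · b5

Key point: c commutes, so take the b-inputs in any fixed order.
(b2 · b1) flattens to b2 · b1
(b4 · b3) flattens to b4 · b3
(b5 · (b4 · b3)) flattens to b5 · b4 · b3
((b2 · b1) · (b5 · (b4 · b3))) flattens to b2 · b1 · b5 · b4 · b3
commutativity sorts the factors: b1 · b2 · b3 · b4 · b5


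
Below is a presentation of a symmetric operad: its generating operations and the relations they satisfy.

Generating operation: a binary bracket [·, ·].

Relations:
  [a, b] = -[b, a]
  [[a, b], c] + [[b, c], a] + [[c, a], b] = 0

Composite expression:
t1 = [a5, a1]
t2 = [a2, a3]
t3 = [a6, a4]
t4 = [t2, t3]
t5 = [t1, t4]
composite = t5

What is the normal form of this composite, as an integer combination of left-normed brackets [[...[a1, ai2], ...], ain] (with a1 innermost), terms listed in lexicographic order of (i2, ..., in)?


[[[[[a1, a5], a2], a3], a4], a6] - [[[[[a1, a5], a2], a3], a6], a4] - [[[[[a1, a5], a3], a2], a4], a6] + [[[[[a1, a5], a3], a2], a6], a4] - [[[[[a1, a5], a4], a6], a2], a3] + [[[[[a1, a5], a4], a6], a3], a2] + [[[[[a1, a5], a6], a4], a2], a3] - [[[[[a1, a5], a6], a4], a3], a2]


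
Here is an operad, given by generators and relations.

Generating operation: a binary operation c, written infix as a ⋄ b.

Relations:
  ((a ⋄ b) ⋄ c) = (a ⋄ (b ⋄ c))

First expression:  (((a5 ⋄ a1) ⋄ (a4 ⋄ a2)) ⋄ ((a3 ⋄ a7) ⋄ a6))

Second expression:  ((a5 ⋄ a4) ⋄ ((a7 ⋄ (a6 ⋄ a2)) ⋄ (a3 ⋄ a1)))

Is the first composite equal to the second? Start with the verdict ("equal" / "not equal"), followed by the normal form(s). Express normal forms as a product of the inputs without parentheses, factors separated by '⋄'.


not equal: they reduce to a5 ⋄ a1 ⋄ a4 ⋄ a2 ⋄ a3 ⋄ a7 ⋄ a6 and a5 ⋄ a4 ⋄ a7 ⋄ a6 ⋄ a2 ⋄ a3 ⋄ a1


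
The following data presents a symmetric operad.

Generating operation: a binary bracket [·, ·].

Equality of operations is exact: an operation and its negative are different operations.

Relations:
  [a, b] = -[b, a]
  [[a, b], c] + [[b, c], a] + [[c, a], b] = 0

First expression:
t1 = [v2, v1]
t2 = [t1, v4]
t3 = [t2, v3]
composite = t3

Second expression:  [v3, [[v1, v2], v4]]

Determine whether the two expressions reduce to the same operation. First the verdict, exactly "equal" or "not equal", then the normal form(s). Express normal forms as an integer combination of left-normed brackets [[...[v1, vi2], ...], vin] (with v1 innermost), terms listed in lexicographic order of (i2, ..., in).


equal: each reduces to -[[[v1, v2], v4], v3]

Normal form of the first expression: -[[[v1, v2], v4], v3]
Normal form of the second expression: -[[[v1, v2], v4], v3]
One common form — equal.


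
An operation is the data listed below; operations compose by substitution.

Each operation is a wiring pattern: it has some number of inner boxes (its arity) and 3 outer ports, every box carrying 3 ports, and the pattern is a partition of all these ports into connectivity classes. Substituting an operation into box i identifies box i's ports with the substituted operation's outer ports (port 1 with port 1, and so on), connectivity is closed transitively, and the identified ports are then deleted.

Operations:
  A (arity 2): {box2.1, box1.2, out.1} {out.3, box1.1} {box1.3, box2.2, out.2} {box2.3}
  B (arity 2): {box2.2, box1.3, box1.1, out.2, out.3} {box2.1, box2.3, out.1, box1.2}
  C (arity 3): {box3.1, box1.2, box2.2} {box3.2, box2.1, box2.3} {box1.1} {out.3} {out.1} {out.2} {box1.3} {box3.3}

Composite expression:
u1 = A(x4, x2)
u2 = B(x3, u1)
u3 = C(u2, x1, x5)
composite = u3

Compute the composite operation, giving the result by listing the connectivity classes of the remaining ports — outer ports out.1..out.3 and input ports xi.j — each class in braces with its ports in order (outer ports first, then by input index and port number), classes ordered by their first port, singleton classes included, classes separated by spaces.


{out.1} {out.2} {out.3} {x1.1, x1.3, x5.2} {x1.2, x2.2, x3.1, x3.3, x4.3, x5.1} {x2.1, x3.2, x4.1, x4.2} {x2.3} {x5.3}


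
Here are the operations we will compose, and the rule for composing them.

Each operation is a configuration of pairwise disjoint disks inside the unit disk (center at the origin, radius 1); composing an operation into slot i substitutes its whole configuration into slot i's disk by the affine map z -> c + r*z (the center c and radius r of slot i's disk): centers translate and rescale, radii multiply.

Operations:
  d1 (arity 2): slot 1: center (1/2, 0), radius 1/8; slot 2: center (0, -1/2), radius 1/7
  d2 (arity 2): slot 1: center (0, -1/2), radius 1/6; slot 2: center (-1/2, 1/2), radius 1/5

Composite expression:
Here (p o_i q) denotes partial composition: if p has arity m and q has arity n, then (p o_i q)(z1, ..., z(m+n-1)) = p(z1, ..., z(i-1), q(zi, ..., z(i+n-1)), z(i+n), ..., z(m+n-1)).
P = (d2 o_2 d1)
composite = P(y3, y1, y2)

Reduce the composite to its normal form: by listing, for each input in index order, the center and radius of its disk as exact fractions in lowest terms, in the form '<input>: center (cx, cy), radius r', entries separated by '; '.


y1: center (-2/5, 1/2), radius 1/40; y2: center (-1/2, 2/5), radius 1/35; y3: center (0, -1/2), radius 1/6

Only the slot chain above each y matters under d2; compose those maps.
tracing y3 down its 1-map path: center (0, -1/2), radius 1/6
tracing y1 down its 2-map path: center (-2/5, 1/2), radius 1/40
tracing y2 down its 2-map path: center (-1/2, 2/5), radius 1/35


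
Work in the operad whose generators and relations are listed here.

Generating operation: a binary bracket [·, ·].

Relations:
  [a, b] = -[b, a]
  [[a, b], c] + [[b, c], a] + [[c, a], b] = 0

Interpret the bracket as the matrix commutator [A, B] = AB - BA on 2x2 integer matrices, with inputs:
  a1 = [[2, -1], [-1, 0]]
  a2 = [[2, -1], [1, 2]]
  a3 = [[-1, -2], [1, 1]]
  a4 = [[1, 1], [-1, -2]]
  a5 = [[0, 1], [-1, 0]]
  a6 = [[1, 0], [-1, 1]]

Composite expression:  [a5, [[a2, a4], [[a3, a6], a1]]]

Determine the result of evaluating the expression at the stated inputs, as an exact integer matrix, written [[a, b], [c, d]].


[[0, -24], [-24, 0]]


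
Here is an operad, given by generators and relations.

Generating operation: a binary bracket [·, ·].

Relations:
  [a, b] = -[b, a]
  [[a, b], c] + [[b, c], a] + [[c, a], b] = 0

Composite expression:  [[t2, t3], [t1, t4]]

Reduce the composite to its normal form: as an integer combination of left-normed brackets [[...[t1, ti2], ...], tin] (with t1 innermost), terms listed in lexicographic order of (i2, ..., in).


A multilinear Lie element is pinned by t1-initial words (t1 innermost).
Composite bracket: [[t2, t3], [t1, t4]]
Full expansion: 8 signed words from ab - ba (2^3 = 8).
Keep just the words that open with t1:
  t1t4t2t3 appears with sign -1, giving the term -[[[t1, t4], t2], t3]
  t1t4t3t2 appears with sign +1, giving the term +[[[t1, t4], t3], t2]

-[[[t1, t4], t2], t3] + [[[t1, t4], t3], t2]


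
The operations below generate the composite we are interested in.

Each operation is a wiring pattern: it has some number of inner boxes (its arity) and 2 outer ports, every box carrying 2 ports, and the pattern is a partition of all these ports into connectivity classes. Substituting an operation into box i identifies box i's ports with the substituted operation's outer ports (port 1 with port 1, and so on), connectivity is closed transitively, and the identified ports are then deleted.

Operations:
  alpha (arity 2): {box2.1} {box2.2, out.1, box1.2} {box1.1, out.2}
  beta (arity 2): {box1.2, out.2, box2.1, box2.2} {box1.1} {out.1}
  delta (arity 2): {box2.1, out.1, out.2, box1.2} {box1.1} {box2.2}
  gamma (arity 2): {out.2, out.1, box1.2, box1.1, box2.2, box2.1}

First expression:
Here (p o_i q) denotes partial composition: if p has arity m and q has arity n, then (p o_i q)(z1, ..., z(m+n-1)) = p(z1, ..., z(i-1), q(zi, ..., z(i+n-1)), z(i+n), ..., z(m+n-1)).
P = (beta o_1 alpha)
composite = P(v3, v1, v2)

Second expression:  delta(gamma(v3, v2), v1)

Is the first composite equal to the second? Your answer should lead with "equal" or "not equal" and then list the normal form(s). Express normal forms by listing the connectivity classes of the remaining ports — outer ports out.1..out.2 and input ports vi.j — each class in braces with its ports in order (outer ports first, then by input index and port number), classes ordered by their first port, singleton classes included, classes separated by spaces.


not equal; the first gives {out.1} {out.2, v2.1, v2.2, v3.1} {v1.1} {v1.2, v3.2} and the second {out.1, out.2, v1.1, v2.1, v2.2, v3.1, v3.2} {v1.2}


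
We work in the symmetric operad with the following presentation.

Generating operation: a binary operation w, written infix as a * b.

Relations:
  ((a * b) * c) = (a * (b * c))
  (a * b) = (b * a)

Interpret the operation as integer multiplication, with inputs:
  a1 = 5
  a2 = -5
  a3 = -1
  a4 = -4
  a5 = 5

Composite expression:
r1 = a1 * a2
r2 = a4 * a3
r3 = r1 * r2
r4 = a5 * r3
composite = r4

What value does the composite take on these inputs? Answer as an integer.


(a1 * a2) = -25
(a4 * a3) = 4
((a1 * a2) * (a4 * a3)) = -100
(a5 * ((a1 * a2) * (a4 * a3))) = -500

-500


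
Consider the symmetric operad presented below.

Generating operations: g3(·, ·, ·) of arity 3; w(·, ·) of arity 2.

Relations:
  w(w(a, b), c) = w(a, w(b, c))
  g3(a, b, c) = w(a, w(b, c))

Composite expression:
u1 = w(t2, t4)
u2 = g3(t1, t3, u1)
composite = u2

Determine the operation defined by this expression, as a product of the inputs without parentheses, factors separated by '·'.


t1 · t3 · t2 · t4

The g3-tree's shape is irrelevant; the t-reading-order decides.
w(t2, t4) collapses to t2 · t4
g3(t1, t3, w(t2, t4)) collapses to t1 · t3 · t2 · t4


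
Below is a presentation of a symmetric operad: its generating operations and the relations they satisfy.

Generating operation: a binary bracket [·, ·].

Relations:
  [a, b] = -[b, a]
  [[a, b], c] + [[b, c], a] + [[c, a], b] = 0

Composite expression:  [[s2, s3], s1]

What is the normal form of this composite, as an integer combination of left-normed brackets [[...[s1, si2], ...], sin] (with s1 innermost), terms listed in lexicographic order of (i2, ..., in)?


Skip Jacobi rewriting: expand, keep s1-initial words, read off terms.
Composite bracket: [[s2, s3], s1]
Each bracket splits as ab - ba, giving 4 signed words (2^2 = 4).
Collect the words opening with s1:
  the word s1s2s3 carries sign -1 and contributes -[[s1, s2], s3]
  the word s1s3s2 carries sign +1 and contributes +[[s1, s3], s2]

-[[s1, s2], s3] + [[s1, s3], s2]


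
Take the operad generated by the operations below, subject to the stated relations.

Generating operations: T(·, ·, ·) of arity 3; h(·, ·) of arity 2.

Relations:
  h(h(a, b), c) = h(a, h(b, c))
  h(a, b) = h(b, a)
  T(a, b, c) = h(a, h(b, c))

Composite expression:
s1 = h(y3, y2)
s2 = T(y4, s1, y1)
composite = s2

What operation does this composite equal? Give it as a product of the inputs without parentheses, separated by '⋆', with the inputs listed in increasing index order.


y1 ⋆ y2 ⋆ y3 ⋆ y4

Key point: T commutes, so take the y-inputs in any fixed order.
h(y3, y2) unparenthesizes to y3 ⋆ y2
T(y4, h(y3, y2), y1) unparenthesizes to y4 ⋆ y3 ⋆ y2 ⋆ y1
rearranged into index order: y1 ⋆ y2 ⋆ y3 ⋆ y4


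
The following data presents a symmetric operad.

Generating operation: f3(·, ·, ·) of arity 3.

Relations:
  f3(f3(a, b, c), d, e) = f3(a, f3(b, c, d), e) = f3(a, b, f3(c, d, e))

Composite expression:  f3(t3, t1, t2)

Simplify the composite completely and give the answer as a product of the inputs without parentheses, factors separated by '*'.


t3 * t1 * t2

Key point: f3 is associative — brackets drop, the t-order remains.
f3(t3, t1, t2) reduces to t3 * t1 * t2


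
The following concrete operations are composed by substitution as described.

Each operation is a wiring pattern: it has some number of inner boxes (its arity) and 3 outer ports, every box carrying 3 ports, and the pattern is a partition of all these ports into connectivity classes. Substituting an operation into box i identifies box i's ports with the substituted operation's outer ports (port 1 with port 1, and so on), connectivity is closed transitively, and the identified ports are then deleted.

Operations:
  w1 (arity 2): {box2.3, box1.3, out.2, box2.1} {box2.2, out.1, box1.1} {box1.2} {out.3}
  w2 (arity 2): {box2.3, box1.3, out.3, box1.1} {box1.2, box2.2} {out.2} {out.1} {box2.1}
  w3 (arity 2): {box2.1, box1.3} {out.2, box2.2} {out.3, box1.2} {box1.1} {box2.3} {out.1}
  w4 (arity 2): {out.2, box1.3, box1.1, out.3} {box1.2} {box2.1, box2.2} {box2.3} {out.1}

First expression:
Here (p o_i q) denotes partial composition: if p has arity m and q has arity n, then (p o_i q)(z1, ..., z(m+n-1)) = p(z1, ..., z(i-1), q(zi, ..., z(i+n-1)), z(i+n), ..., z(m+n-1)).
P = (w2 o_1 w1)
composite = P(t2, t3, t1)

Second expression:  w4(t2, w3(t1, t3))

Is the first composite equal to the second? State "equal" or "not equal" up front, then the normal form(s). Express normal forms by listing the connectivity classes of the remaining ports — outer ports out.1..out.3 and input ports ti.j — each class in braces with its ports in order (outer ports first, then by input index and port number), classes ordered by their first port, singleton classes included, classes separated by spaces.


not equal; the first gives {out.1} {out.2} {out.3, t1.3, t2.1, t3.2} {t1.1} {t1.2, t2.3, t3.1, t3.3} {t2.2} and the second {out.1} {out.2, out.3, t2.1, t2.3} {t1.1} {t1.2} {t1.3, t3.1} {t2.2} {t3.2} {t3.3}

The first expression, normalized: {out.1} {out.2} {out.3, t1.3, t2.1, t3.2} {t1.1} {t1.2, t2.3, t3.1, t3.3} {t2.2}
The second expression, normalized: {out.1} {out.2, out.3, t2.1, t2.3} {t1.1} {t1.2} {t1.3, t3.1} {t2.2} {t3.2} {t3.3}
Distinct normal forms: not equal.


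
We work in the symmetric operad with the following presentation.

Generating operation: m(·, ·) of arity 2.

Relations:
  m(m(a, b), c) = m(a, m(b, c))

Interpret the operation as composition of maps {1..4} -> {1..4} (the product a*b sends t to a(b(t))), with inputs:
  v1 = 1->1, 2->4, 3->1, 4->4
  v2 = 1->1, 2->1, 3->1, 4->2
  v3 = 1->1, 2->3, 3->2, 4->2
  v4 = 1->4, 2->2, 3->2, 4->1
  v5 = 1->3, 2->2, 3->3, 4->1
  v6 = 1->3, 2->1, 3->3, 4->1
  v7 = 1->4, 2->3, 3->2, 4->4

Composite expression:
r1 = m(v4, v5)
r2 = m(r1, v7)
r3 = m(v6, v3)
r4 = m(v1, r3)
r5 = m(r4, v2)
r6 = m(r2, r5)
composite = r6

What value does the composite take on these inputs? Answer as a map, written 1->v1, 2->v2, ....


1->4, 2->4, 3->4, 4->4


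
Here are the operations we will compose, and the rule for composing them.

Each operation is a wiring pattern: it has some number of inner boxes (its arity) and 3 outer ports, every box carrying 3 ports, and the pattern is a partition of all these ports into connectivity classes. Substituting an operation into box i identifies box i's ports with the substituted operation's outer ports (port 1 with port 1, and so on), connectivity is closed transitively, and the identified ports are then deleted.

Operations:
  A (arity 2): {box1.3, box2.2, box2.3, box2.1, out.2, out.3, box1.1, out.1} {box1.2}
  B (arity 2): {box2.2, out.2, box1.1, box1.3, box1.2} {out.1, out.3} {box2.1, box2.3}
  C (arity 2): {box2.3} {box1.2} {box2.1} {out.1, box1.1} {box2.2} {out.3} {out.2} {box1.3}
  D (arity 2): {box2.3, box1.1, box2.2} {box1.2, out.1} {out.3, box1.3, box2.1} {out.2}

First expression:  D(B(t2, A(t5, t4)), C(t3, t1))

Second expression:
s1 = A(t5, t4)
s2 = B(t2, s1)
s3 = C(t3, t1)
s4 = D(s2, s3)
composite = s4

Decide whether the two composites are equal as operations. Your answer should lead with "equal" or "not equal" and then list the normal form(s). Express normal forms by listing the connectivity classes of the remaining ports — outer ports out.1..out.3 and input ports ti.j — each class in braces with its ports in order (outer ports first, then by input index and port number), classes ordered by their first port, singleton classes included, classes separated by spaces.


equal: each reduces to {out.1, t2.1, t2.2, t2.3, t4.1, t4.2, t4.3, t5.1, t5.3} {out.2} {out.3, t3.1} {t1.1} {t1.2} {t1.3} {t3.2} {t3.3} {t5.2}

The first expression, normalized: {out.1, t2.1, t2.2, t2.3, t4.1, t4.2, t4.3, t5.1, t5.3} {out.2} {out.3, t3.1} {t1.1} {t1.2} {t1.3} {t3.2} {t3.3} {t5.2}
The second expression, normalized: {out.1, t2.1, t2.2, t2.3, t4.1, t4.2, t4.3, t5.1, t5.3} {out.2} {out.3, t3.1} {t1.1} {t1.2} {t1.3} {t3.2} {t3.3} {t5.2}
Same normal form: equal.


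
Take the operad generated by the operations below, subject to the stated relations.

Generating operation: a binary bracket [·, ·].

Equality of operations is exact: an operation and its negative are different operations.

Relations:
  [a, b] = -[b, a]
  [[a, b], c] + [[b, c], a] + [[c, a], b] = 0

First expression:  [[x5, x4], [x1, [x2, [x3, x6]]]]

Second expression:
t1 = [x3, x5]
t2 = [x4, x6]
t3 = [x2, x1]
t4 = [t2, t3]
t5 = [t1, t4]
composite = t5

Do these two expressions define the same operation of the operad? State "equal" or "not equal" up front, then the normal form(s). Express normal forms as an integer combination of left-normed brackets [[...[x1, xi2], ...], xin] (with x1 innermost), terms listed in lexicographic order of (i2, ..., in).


Normal form of the first expression: [[[[[x1, x2], x3], x6], x4], x5] - [[[[[x1, x2], x3], x6], x5], x4] - [[[[[x1, x2], x6], x3], x4], x5] + [[[[[x1, x2], x6], x3], x5], x4] - [[[[[x1, x3], x6], x2], x4], x5] + [[[[[x1, x3], x6], x2], x5], x4] + [[[[[x1, x6], x3], x2], x4], x5] - [[[[[x1, x6], x3], x2], x5], x4]
Normal form of the second expression: -[[[[[x1, x2], x4], x6], x3], x5] + [[[[[x1, x2], x4], x6], x5], x3] + [[[[[x1, x2], x6], x4], x3], x5] - [[[[[x1, x2], x6], x4], x5], x3]
Distinct normal forms: not equal.

not equal: they reduce to [[[[[x1, x2], x3], x6], x4], x5] - [[[[[x1, x2], x3], x6], x5], x4] - [[[[[x1, x2], x6], x3], x4], x5] + [[[[[x1, x2], x6], x3], x5], x4] - [[[[[x1, x3], x6], x2], x4], x5] + [[[[[x1, x3], x6], x2], x5], x4] + [[[[[x1, x6], x3], x2], x4], x5] - [[[[[x1, x6], x3], x2], x5], x4] and -[[[[[x1, x2], x4], x6], x3], x5] + [[[[[x1, x2], x4], x6], x5], x3] + [[[[[x1, x2], x6], x4], x3], x5] - [[[[[x1, x2], x6], x4], x5], x3]
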